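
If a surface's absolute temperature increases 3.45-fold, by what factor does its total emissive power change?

P ∝ T⁴, so the power scales as (3.45)⁴ = 142.

factor ≈ 142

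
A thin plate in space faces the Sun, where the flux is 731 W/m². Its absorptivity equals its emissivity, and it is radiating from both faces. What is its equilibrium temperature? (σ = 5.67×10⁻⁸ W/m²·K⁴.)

Absorbed flux αS = emitted flux 2εσT⁴ per unit area; with α = ε this gives T = (S/2σ)^(1/4).
T = (731 / (2 × 5.67×10⁻⁸))^(1/4) = (6.45×10^9)^(1/4).
T = 283 K.

T ≈ 283 K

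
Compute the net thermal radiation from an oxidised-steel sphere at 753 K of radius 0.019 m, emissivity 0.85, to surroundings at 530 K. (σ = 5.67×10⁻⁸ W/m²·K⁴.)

A = 4πr² = 4π × (0.019)² = 4.54×10^-3 m².
Q = εσA(T⁴ − T_s⁴). T⁴ − T_s⁴ = (753)⁴ − (530)⁴ = 3.21×10^11 − 7.89×10^10 = 2.43×10^11 K⁴.
Q = 0.85 × 5.67×10⁻⁸ × 4.54×10^-3 × 2.43×10^11 = 53.0 W.

Q ≈ 53.0 W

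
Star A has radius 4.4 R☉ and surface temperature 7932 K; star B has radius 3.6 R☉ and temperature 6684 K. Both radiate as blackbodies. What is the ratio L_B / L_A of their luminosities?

L_B/L_A ≈ 0.338

L = 4πR²σT⁴ ∝ R²T⁴, so L_B/L_A = (3.6/4.4)² × (6684/7932)⁴ = 0.669 × 0.504 = 0.338.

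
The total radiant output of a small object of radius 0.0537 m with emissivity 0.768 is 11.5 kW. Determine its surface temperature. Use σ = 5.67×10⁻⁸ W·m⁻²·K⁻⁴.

A = 4πr² = 4π × (0.0537)² = 0.0362 m².
From P = εσAT⁴, T = (P / εσA)^(1/4) = (11500 / (0.768 × 5.67×10⁻⁸ × 0.0362))^(1/4).
T = (7.29×10^12)^(1/4) = 1640 K.

T ≈ 1640 K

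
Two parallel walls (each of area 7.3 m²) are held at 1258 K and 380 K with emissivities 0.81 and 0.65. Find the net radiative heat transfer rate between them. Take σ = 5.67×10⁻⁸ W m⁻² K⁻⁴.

For two large parallel gray plates, q = σ(T₁⁴ − T₂⁴) / (1/ε₁ + 1/ε₂ − 1).
1/ε₁ + 1/ε₂ − 1 = 1/0.81 + 1/0.65 − 1 = 1.773.
T₁⁴ − T₂⁴ = 2.50×10^12 − 2.09×10^10 = 2.48×10^12 K⁴.
q = 5.67×10⁻⁸ × 2.48×10^12 / 1.773 = 79400 W/m².
Q = q·A = 79400 × 7.3 = 5.80×10^5 W.

Q ≈ 5.80×10^5 W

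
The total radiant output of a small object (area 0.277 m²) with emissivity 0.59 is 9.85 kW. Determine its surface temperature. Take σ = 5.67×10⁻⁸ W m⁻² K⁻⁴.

From P = εσAT⁴, T = (P / εσA)^(1/4) = (9850 / (0.59 × 5.67×10⁻⁸ × 0.277))^(1/4).
T = (1.06×10^12)^(1/4) = 1020 K.

T ≈ 1020 K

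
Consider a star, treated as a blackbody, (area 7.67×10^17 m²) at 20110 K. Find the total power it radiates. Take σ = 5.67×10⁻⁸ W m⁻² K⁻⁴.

P = σAT⁴ = 5.67×10⁻⁸ × 7.67×10^17 × (20110)⁴ = 5.67×10⁻⁸ × 7.67×10^17 × 1.64×10^17.
P = 7.11×10^27 W.

P ≈ 7.11×10^27 W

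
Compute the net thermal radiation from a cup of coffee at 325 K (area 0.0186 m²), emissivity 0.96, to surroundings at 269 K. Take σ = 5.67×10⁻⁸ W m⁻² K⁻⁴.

Q = εσA(T⁴ − T_s⁴). T⁴ − T_s⁴ = (325)⁴ − (269)⁴ = 1.12×10^10 − 5.24×10^9 = 5.92×10^9 K⁴.
Q = 0.96 × 5.67×10⁻⁸ × 0.0186 × 5.92×10^9 = 5.99 W.

Q ≈ 5.99 W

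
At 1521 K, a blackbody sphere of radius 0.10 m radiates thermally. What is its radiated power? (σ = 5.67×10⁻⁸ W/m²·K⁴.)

P ≈ 38100 W

A = 4πr² = 4π × (0.10)² = 0.126 m².
P = σAT⁴ = 5.67×10⁻⁸ × 0.126 × (1521)⁴ = 5.67×10⁻⁸ × 0.126 × 5.35×10^12.
P = 38100 W.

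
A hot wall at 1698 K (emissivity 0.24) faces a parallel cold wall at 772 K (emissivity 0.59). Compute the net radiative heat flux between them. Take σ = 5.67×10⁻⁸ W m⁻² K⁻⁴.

For two large parallel gray plates, q = σ(T₁⁴ − T₂⁴) / (1/ε₁ + 1/ε₂ − 1).
1/ε₁ + 1/ε₂ − 1 = 1/0.24 + 1/0.59 − 1 = 4.862.
T₁⁴ − T₂⁴ = 8.31×10^12 − 3.55×10^11 = 7.96×10^12 K⁴.
q = 5.67×10⁻⁸ × 7.96×10^12 / 4.862 = 92800 W/m².

q ≈ 92800 W/m²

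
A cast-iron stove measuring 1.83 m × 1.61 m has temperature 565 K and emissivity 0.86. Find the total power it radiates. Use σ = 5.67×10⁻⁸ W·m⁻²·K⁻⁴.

A = 1.83 × 1.61 = 2.95 m².
P = εσAT⁴ = 0.86 × 5.67×10⁻⁸ × 2.95 × (565)⁴ = 0.86 × 5.67×10⁻⁸ × 2.95 × 1.02×10^11.
P = 14600 W.

P ≈ 14600 W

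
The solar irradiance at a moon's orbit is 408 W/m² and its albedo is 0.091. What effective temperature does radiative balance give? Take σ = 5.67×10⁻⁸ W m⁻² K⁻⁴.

T ≈ 201 K

Power absorbed = (1−a)S·πR²; power emitted = 4πR²σT⁴. Equating and cancelling πR²:
T = ((1−a)S / 4σ)^(1/4) = (371 / (4 × 5.67×10⁻⁸))^(1/4) = (1.64×10^9)^(1/4).
T = 201 K.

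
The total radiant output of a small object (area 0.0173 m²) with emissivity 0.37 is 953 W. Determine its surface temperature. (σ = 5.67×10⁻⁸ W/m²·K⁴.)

T ≈ 1270 K

From P = εσAT⁴, T = (P / εσA)^(1/4) = (953 / (0.37 × 5.67×10⁻⁸ × 0.0173))^(1/4).
T = (2.63×10^12)^(1/4) = 1270 K.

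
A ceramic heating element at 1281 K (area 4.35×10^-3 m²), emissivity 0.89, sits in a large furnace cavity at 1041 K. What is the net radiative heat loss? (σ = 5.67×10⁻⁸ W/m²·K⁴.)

Q = εσA(T⁴ − T_s⁴). T⁴ − T_s⁴ = (1281)⁴ − (1041)⁴ = 2.69×10^12 − 1.17×10^12 = 1.52×10^12 K⁴.
Q = 0.89 × 5.67×10⁻⁸ × 4.35×10^-3 × 1.52×10^12 = 333 W.

Q ≈ 333 W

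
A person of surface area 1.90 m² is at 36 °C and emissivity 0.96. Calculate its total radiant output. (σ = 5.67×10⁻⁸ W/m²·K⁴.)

36 °C = 309 K.
P = εσAT⁴ = 0.96 × 5.67×10⁻⁸ × 1.90 × (309)⁴ = 0.96 × 5.67×10⁻⁸ × 1.90 × 9.12×10^9.
P = 943 W.

P ≈ 943 W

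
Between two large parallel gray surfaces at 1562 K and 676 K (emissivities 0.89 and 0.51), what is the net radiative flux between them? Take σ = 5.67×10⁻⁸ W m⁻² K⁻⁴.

q ≈ 1.56×10^5 W/m²

For two large parallel gray plates, q = σ(T₁⁴ − T₂⁴) / (1/ε₁ + 1/ε₂ − 1).
1/ε₁ + 1/ε₂ − 1 = 1/0.89 + 1/0.51 − 1 = 2.084.
T₁⁴ − T₂⁴ = 5.95×10^12 − 2.09×10^11 = 5.74×10^12 K⁴.
q = 5.67×10⁻⁸ × 5.74×10^12 / 2.084 = 1.56×10^5 W/m².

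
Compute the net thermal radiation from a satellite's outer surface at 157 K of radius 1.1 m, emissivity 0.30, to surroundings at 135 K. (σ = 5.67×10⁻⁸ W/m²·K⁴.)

Q ≈ 71.2 W

A = 4πr² = 4π × (1.1)² = 15.2 m².
Q = εσA(T⁴ − T_s⁴). T⁴ − T_s⁴ = (157)⁴ − (135)⁴ = 6.08×10^8 − 3.32×10^8 = 2.75×10^8 K⁴.
Q = 0.30 × 5.67×10⁻⁸ × 15.2 × 2.75×10^8 = 71.2 W.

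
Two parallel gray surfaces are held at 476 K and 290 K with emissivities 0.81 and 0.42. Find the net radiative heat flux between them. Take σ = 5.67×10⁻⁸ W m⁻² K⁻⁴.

q ≈ 960 W/m²

For two large parallel gray plates, q = σ(T₁⁴ − T₂⁴) / (1/ε₁ + 1/ε₂ − 1).
1/ε₁ + 1/ε₂ − 1 = 1/0.81 + 1/0.42 − 1 = 2.616.
T₁⁴ − T₂⁴ = 5.13×10^10 − 7.07×10^9 = 4.43×10^10 K⁴.
q = 5.67×10⁻⁸ × 4.43×10^10 / 2.616 = 960 W/m².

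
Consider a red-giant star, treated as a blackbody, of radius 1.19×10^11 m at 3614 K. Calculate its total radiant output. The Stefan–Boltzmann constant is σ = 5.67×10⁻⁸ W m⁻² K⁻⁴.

A = 4πr² = 4π × (1.19×10^11)² = 1.78×10^23 m².
P = σAT⁴ = 5.67×10⁻⁸ × 1.78×10^23 × (3614)⁴ = 5.67×10⁻⁸ × 1.78×10^23 × 1.71×10^14.
P = 1.72×10^30 W.

P ≈ 1.72×10^30 W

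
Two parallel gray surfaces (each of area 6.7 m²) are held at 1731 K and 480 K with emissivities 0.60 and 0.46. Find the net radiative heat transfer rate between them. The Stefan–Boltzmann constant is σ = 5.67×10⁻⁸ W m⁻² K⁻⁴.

For two large parallel gray plates, q = σ(T₁⁴ − T₂⁴) / (1/ε₁ + 1/ε₂ − 1).
1/ε₁ + 1/ε₂ − 1 = 1/0.60 + 1/0.46 − 1 = 2.841.
T₁⁴ − T₂⁴ = 8.98×10^12 − 5.31×10^10 = 8.93×10^12 K⁴.
q = 5.67×10⁻⁸ × 8.93×10^12 / 2.841 = 1.78×10^5 W/m².
Q = q·A = 1.78×10^5 × 6.7 = 1.19×10^6 W.

Q ≈ 1.19×10^6 W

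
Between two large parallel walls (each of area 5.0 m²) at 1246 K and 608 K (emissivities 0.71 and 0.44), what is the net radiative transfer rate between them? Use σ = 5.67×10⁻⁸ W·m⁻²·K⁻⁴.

Q ≈ 2.40×10^5 W

For two large parallel gray plates, q = σ(T₁⁴ − T₂⁴) / (1/ε₁ + 1/ε₂ − 1).
1/ε₁ + 1/ε₂ − 1 = 1/0.71 + 1/0.44 − 1 = 2.681.
T₁⁴ − T₂⁴ = 2.41×10^12 − 1.37×10^11 = 2.27×10^12 K⁴.
q = 5.67×10⁻⁸ × 2.27×10^12 / 2.681 = 48100 W/m².
Q = q·A = 48100 × 5.0 = 2.40×10^5 W.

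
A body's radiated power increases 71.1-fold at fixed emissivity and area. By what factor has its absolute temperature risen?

P ∝ T⁴ ⇒ T ∝ P^(1/4), so T scales by (71.1)^(1/4) = 2.90.

factor ≈ 2.90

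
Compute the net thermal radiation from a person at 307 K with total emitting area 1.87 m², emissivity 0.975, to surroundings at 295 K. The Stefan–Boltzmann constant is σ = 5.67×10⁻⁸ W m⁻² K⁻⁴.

Q ≈ 135 W

Q = εσA(T⁴ − T_s⁴). T⁴ − T_s⁴ = (307)⁴ − (295)⁴ = 8.88×10^9 − 7.57×10^9 = 1.31×10^9 K⁴.
Q = 0.975 × 5.67×10⁻⁸ × 1.87 × 1.31×10^9 = 135 W.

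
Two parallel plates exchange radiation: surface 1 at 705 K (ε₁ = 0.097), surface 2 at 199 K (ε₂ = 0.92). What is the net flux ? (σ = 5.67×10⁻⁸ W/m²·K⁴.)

For two large parallel gray plates, q = σ(T₁⁴ − T₂⁴) / (1/ε₁ + 1/ε₂ − 1).
1/ε₁ + 1/ε₂ − 1 = 1/0.097 + 1/0.92 − 1 = 10.40.
T₁⁴ − T₂⁴ = 2.47×10^11 − 1.57×10^9 = 2.45×10^11 K⁴.
q = 5.67×10⁻⁸ × 2.45×10^11 / 10.40 = 1340 W/m².

q ≈ 1340 W/m²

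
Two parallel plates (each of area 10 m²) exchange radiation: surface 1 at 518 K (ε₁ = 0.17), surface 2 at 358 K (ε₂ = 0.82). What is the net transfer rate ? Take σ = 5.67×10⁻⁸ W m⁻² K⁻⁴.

For two large parallel gray plates, q = σ(T₁⁴ − T₂⁴) / (1/ε₁ + 1/ε₂ − 1).
1/ε₁ + 1/ε₂ − 1 = 1/0.17 + 1/0.82 − 1 = 6.102.
T₁⁴ − T₂⁴ = 7.20×10^10 − 1.64×10^10 = 5.56×10^10 K⁴.
q = 5.67×10⁻⁸ × 5.56×10^10 / 6.102 = 516 W/m².
Q = q·A = 516 × 10 = 5160 W.

Q ≈ 5160 W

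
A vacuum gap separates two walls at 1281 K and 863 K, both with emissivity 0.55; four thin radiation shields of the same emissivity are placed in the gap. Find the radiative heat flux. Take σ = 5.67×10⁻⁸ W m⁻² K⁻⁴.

Each of the 5 gaps contributes resistance (2/ε − 1) = 2/0.55 − 1 = 2.636; total = 13.18.
q = σ(T₁⁴ − T₂⁴) / 13.18 = 5.67×10⁻⁸ × 2.14×10^12 / 13.18 = 9200 W/m².

q ≈ 9200 W/m²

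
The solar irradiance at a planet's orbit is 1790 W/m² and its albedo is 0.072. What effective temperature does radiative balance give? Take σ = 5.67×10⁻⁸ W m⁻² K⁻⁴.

T ≈ 293 K

Power absorbed = (1−a)S·πR²; power emitted = 4πR²σT⁴. Equating and cancelling πR²:
T = ((1−a)S / 4σ)^(1/4) = (1660 / (4 × 5.67×10⁻⁸))^(1/4) = (7.32×10^9)^(1/4).
T = 293 K.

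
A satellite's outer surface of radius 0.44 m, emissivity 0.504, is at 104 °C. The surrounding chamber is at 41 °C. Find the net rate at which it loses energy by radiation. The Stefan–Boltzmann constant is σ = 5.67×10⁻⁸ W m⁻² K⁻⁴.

Q ≈ 729 W

A = 4πr² = 4π × (0.44)² = 2.43 m².
Convert: 104 °C = 377 K; 41 °C = 314 K.
Q = εσA(T⁴ − T_s⁴). T⁴ − T_s⁴ = (377)⁴ − (314)⁴ = 2.02×10^10 − 9.72×10^9 = 1.05×10^10 K⁴.
Q = 0.504 × 5.67×10⁻⁸ × 2.43 × 1.05×10^10 = 729 W.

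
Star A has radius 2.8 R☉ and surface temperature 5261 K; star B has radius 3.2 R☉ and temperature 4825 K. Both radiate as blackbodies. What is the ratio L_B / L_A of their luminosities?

L_B/L_A ≈ 0.924

L = 4πR²σT⁴ ∝ R²T⁴, so L_B/L_A = (3.2/2.8)² × (4825/5261)⁴ = 1.31 × 0.707 = 0.924.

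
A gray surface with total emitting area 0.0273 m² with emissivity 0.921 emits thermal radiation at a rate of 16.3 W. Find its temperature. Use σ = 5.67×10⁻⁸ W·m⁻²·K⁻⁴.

From P = εσAT⁴, T = (P / εσA)^(1/4) = (16.3 / (0.921 × 5.67×10⁻⁸ × 0.0273))^(1/4).
T = (1.14×10^10)^(1/4) = 327 K.

T ≈ 327 K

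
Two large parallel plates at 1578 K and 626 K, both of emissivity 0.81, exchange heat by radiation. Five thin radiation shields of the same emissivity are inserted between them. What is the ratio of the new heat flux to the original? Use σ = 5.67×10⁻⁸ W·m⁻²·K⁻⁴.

With N identical shields there are N+1 = 6 gaps in series, each with the same radiative resistance, so the flux falls to 1/(N+1) of its unshielded value.

ratio ≈ 0.167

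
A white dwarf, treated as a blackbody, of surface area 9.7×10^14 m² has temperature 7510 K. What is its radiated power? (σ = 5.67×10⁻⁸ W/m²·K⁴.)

P ≈ 1.75×10^23 W

P = σAT⁴ = 5.67×10⁻⁸ × 9.70×10^14 × (7510)⁴ = 5.67×10⁻⁸ × 9.70×10^14 × 3.18×10^15.
P = 1.75×10^23 W.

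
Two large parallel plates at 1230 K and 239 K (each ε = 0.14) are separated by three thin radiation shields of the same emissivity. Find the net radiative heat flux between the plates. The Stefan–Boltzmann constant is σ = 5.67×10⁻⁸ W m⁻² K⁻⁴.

Each of the 4 gaps contributes resistance (2/ε − 1) = 2/0.14 − 1 = 13.29; total = 53.14.
q = σ(T₁⁴ − T₂⁴) / 53.14 = 5.67×10⁻⁸ × 2.29×10^12 / 53.14 = 2440 W/m².

q ≈ 2440 W/m²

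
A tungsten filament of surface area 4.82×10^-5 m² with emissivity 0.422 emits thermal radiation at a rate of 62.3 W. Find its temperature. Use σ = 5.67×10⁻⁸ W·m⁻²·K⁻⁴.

T ≈ 2710 K

From P = εσAT⁴, T = (P / εσA)^(1/4) = (62.3 / (0.422 × 5.67×10⁻⁸ × 4.82×10^-5))^(1/4).
T = (5.40×10^13)^(1/4) = 2710 K.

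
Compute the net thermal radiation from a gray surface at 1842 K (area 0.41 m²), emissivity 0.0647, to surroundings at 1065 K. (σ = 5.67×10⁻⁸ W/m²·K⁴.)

Q ≈ 15400 W

Q = εσA(T⁴ − T_s⁴). T⁴ − T_s⁴ = (1842)⁴ − (1065)⁴ = 1.15×10^13 − 1.29×10^12 = 1.02×10^13 K⁴.
Q = 0.0647 × 5.67×10⁻⁸ × 0.410 × 1.02×10^13 = 15400 W.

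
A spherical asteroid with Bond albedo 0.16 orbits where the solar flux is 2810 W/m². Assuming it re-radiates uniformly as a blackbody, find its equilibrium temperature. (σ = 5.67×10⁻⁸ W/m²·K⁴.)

Power absorbed = (1−a)S·πR²; power emitted = 4πR²σT⁴. Equating and cancelling πR²:
T = ((1−a)S / 4σ)^(1/4) = (2360 / (4 × 5.67×10⁻⁸))^(1/4) = (1.04×10^10)^(1/4).
T = 319 K.

T ≈ 319 K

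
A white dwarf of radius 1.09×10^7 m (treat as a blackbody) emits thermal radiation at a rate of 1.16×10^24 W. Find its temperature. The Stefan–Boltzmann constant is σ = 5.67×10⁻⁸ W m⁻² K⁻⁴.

A = 4πr² = 4π × (1.09×10^7)² = 1.49×10^15 m².
From P = σAT⁴, T = (P / σA)^(1/4) = (1.16×10^24 / (5.67×10⁻⁸ × 1.49×10^15))^(1/4).
T = (1.37×10^16)^(1/4) = 10800 K.

T ≈ 10800 K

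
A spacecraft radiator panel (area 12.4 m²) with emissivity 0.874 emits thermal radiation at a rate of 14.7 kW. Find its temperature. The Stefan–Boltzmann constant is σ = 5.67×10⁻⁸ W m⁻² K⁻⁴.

From P = εσAT⁴, T = (P / εσA)^(1/4) = (14700 / (0.874 × 5.67×10⁻⁸ × 12.4))^(1/4).
T = (2.39×10^10)^(1/4) = 393 K.

T ≈ 393 K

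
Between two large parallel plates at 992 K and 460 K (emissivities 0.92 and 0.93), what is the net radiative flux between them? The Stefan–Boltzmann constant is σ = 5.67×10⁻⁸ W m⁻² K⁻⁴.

q ≈ 45100 W/m²

For two large parallel gray plates, q = σ(T₁⁴ − T₂⁴) / (1/ε₁ + 1/ε₂ − 1).
1/ε₁ + 1/ε₂ − 1 = 1/0.92 + 1/0.93 − 1 = 1.162.
T₁⁴ − T₂⁴ = 9.68×10^11 − 4.48×10^10 = 9.24×10^11 K⁴.
q = 5.67×10⁻⁸ × 9.24×10^11 / 1.162 = 45100 W/m².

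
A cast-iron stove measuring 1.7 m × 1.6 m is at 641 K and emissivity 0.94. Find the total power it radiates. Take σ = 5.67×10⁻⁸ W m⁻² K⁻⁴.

A = 1.7 × 1.6 = 2.72 m².
P = εσAT⁴ = 0.94 × 5.67×10⁻⁸ × 2.72 × (641)⁴ = 0.94 × 5.67×10⁻⁸ × 2.72 × 1.69×10^11.
P = 24500 W.

P ≈ 24500 W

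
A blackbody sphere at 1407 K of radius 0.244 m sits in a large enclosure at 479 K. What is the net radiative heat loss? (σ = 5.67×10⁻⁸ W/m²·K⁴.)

A = 4πr² = 4π × (0.244)² = 0.748 m².
Q = σA(T⁴ − T_s⁴). T⁴ − T_s⁴ = (1407)⁴ − (479)⁴ = 3.92×10^12 − 5.26×10^10 = 3.87×10^12 K⁴.
Q = 5.67×10⁻⁸ × 0.748 × 3.87×10^12 = 1.64×10^5 W.

Q ≈ 1.64×10^5 W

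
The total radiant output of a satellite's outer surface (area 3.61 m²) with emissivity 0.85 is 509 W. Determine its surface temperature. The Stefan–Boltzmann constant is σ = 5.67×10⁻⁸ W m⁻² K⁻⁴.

T ≈ 233 K

From P = εσAT⁴, T = (P / εσA)^(1/4) = (509 / (0.85 × 5.67×10⁻⁸ × 3.61))^(1/4).
T = (2.93×10^9)^(1/4) = 233 K.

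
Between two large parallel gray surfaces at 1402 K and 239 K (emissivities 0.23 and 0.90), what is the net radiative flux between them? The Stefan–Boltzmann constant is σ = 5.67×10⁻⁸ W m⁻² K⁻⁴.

q ≈ 49100 W/m²

For two large parallel gray plates, q = σ(T₁⁴ − T₂⁴) / (1/ε₁ + 1/ε₂ − 1).
1/ε₁ + 1/ε₂ − 1 = 1/0.23 + 1/0.90 − 1 = 4.459.
T₁⁴ − T₂⁴ = 3.86×10^12 − 3.26×10^9 = 3.86×10^12 K⁴.
q = 5.67×10⁻⁸ × 3.86×10^12 / 4.459 = 49100 W/m².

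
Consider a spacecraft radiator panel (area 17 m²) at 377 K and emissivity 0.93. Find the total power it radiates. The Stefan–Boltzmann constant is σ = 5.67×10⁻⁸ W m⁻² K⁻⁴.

Stefan–Boltzmann: P = εσAT⁴ = 0.93 × 5.67×10⁻⁸ × 17.0 × (377)⁴ = 0.93 × 5.67×10⁻⁸ × 17.0 × 2.02×10^10.
P = 18100 W.

P ≈ 18100 W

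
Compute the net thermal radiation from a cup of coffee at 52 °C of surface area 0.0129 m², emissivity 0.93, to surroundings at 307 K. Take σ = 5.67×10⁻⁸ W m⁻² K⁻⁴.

Q ≈ 1.55 W

Convert: 52 °C = 325 K.
Q = εσA(T⁴ − T_s⁴). T⁴ − T_s⁴ = (325)⁴ − (307)⁴ = 1.12×10^10 − 8.88×10^9 = 2.27×10^9 K⁴.
Q = 0.93 × 5.67×10⁻⁸ × 0.0129 × 2.27×10^9 = 1.55 W.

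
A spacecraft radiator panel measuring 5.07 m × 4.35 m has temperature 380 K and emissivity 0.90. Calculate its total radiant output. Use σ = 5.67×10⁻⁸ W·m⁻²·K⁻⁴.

P ≈ 23500 W

A = 5.07 × 4.35 = 22.1 m².
P = εσAT⁴ = 0.90 × 5.67×10⁻⁸ × 22.1 × (380)⁴ = 0.90 × 5.67×10⁻⁸ × 22.1 × 2.09×10^10.
P = 23500 W.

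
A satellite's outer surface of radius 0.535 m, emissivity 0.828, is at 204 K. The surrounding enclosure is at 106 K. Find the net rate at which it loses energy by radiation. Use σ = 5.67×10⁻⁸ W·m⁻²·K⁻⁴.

Q ≈ 271 W

A = 4πr² = 4π × (0.535)² = 3.60 m².
Q = εσA(T⁴ − T_s⁴). T⁴ − T_s⁴ = (204)⁴ − (106)⁴ = 1.73×10^9 − 1.26×10^8 = 1.61×10^9 K⁴.
Q = 0.828 × 5.67×10⁻⁸ × 3.60 × 1.61×10^9 = 271 W.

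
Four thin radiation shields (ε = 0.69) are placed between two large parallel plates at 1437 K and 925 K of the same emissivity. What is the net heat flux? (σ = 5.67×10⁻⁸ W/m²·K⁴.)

Each of the 5 gaps contributes resistance (2/ε − 1) = 2/0.69 − 1 = 1.899; total = 9.493.
q = σ(T₁⁴ − T₂⁴) / 9.493 = 5.67×10⁻⁸ × 3.53×10^12 / 9.493 = 21100 W/m².

q ≈ 21100 W/m²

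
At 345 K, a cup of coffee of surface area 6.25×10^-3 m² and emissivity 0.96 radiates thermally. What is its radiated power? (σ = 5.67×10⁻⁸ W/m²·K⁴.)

P ≈ 4.82 W

Stefan–Boltzmann: P = εσAT⁴ = 0.96 × 5.67×10⁻⁸ × 6.25×10^-3 × (345)⁴ = 0.96 × 5.67×10⁻⁸ × 6.25×10^-3 × 1.42×10^10.
P = 4.82 W.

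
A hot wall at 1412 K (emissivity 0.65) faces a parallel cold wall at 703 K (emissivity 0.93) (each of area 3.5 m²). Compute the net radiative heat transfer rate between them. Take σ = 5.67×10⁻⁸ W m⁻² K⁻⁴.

Q ≈ 4.59×10^5 W

For two large parallel gray plates, q = σ(T₁⁴ − T₂⁴) / (1/ε₁ + 1/ε₂ − 1).
1/ε₁ + 1/ε₂ − 1 = 1/0.65 + 1/0.93 − 1 = 1.614.
T₁⁴ − T₂⁴ = 3.98×10^12 − 2.44×10^11 = 3.73×10^12 K⁴.
q = 5.67×10⁻⁸ × 3.73×10^12 / 1.614 = 1.31×10^5 W/m².
Q = q·A = 1.31×10^5 × 3.5 = 4.59×10^5 W.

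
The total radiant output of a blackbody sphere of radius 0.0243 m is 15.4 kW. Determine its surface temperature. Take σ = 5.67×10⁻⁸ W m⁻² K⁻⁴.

A = 4πr² = 4π × (0.0243)² = 7.42×10^-3 m².
From P = σAT⁴, T = (P / σA)^(1/4) = (15400 / (5.67×10⁻⁸ × 7.42×10^-3))^(1/4).
T = (3.66×10^13)^(1/4) = 2460 K.

T ≈ 2460 K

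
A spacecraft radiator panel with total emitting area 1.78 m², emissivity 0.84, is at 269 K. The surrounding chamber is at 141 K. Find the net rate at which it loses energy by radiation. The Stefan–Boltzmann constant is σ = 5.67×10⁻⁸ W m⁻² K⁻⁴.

Q ≈ 410 W

Q = εσA(T⁴ − T_s⁴). T⁴ − T_s⁴ = (269)⁴ − (141)⁴ = 5.24×10^9 − 3.95×10^8 = 4.84×10^9 K⁴.
Q = 0.84 × 5.67×10⁻⁸ × 1.78 × 4.84×10^9 = 410 W.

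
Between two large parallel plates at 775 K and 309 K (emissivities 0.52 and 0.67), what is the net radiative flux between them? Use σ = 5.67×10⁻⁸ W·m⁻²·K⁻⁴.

For two large parallel gray plates, q = σ(T₁⁴ − T₂⁴) / (1/ε₁ + 1/ε₂ − 1).
1/ε₁ + 1/ε₂ − 1 = 1/0.52 + 1/0.67 − 1 = 2.416.
T₁⁴ − T₂⁴ = 3.61×10^11 − 9.12×10^9 = 3.52×10^11 K⁴.
q = 5.67×10⁻⁸ × 3.52×10^11 / 2.416 = 8250 W/m².

q ≈ 8250 W/m²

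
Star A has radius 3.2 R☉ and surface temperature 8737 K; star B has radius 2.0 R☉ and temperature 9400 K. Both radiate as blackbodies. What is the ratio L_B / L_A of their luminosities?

L = 4πR²σT⁴ ∝ R²T⁴, so L_B/L_A = (2.0/3.2)² × (9400/8737)⁴ = 0.391 × 1.34 = 0.523.

L_B/L_A ≈ 0.523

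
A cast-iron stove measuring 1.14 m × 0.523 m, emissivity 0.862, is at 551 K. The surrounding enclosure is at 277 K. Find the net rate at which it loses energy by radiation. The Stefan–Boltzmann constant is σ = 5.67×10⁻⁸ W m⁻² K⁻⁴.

A = 1.14 × 0.523 = 0.596 m².
Q = εσA(T⁴ − T_s⁴). T⁴ − T_s⁴ = (551)⁴ − (277)⁴ = 9.22×10^10 − 5.89×10^9 = 8.63×10^10 K⁴.
Q = 0.862 × 5.67×10⁻⁸ × 0.596 × 8.63×10^10 = 2510 W.

Q ≈ 2510 W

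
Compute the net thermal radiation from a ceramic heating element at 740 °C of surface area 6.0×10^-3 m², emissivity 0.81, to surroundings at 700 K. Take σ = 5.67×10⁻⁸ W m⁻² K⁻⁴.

Q ≈ 224 W

Convert: 740 °C = 1013 K.
Q = εσA(T⁴ − T_s⁴). T⁴ − T_s⁴ = (1013)⁴ − (700)⁴ = 1.05×10^12 − 2.40×10^11 = 8.13×10^11 K⁴.
Q = 0.81 × 5.67×10⁻⁸ × 6.00×10^-3 × 8.13×10^11 = 224 W.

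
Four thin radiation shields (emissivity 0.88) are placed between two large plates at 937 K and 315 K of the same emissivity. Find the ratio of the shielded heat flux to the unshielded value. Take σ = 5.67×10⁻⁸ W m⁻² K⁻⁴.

With N identical shields there are N+1 = 5 gaps in series, each with the same radiative resistance, so the flux falls to 1/(N+1) of its unshielded value.

ratio ≈ 0.200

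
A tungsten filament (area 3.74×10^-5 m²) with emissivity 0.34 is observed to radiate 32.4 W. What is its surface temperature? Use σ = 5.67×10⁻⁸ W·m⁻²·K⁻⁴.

From P = εσAT⁴, T = (P / εσA)^(1/4) = (32.4 / (0.34 × 5.67×10⁻⁸ × 3.74×10^-5))^(1/4).
T = (4.49×10^13)^(1/4) = 2590 K.

T ≈ 2590 K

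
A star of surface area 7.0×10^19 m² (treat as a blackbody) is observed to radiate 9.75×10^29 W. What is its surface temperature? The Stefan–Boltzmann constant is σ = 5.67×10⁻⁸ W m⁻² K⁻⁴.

From P = σAT⁴, T = (P / σA)^(1/4) = (9.75×10^29 / (5.67×10⁻⁸ × 7.00×10^19))^(1/4).
T = (2.46×10^17)^(1/4) = 22300 K.

T ≈ 22300 K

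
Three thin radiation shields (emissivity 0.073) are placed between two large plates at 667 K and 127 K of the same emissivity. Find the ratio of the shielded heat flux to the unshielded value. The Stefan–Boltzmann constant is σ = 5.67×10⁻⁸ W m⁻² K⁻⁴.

With N identical shields there are N+1 = 4 gaps in series, each with the same radiative resistance, so the flux falls to 1/(N+1) of its unshielded value.

ratio ≈ 0.250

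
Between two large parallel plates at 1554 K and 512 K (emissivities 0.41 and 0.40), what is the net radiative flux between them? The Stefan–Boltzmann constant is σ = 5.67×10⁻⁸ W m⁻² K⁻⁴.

For two large parallel gray plates, q = σ(T₁⁴ − T₂⁴) / (1/ε₁ + 1/ε₂ − 1).
1/ε₁ + 1/ε₂ − 1 = 1/0.41 + 1/0.40 − 1 = 3.939.
T₁⁴ − T₂⁴ = 5.83×10^12 − 6.87×10^10 = 5.76×10^12 K⁴.
q = 5.67×10⁻⁸ × 5.76×10^12 / 3.939 = 83000 W/m².

q ≈ 83000 W/m²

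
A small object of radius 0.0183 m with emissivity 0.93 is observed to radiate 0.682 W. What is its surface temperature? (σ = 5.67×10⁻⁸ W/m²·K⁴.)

T ≈ 235 K

A = 4πr² = 4π × (0.0183)² = 4.21×10^-3 m².
From P = εσAT⁴, T = (P / εσA)^(1/4) = (0.682 / (0.93 × 5.67×10⁻⁸ × 4.21×10^-3))^(1/4).
T = (3.07×10^9)^(1/4) = 235 K.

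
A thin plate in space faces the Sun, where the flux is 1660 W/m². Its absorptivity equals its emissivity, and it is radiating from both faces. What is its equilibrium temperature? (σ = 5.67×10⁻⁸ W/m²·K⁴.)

T ≈ 348 K

Absorbed flux αS = emitted flux 2εσT⁴ per unit area; with α = ε this gives T = (S/2σ)^(1/4).
T = (1660 / (2 × 5.67×10⁻⁸))^(1/4) = (1.46×10^10)^(1/4).
T = 348 K.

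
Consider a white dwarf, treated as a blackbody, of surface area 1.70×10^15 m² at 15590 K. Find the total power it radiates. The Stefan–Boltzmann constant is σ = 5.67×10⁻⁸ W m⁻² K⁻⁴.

P ≈ 5.69×10^24 W

P = σAT⁴ = 5.67×10⁻⁸ × 1.70×10^15 × (15590)⁴ = 5.67×10⁻⁸ × 1.70×10^15 × 5.91×10^16.
P = 5.69×10^24 W.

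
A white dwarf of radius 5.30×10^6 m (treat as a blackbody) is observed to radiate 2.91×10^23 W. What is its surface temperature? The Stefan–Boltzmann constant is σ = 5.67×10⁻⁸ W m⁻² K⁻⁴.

T ≈ 11000 K

A = 4πr² = 4π × (5.30×10^6)² = 3.53×10^14 m².
From P = σAT⁴, T = (P / σA)^(1/4) = (2.91×10^23 / (5.67×10⁻⁸ × 3.53×10^14))^(1/4).
T = (1.45×10^16)^(1/4) = 11000 K.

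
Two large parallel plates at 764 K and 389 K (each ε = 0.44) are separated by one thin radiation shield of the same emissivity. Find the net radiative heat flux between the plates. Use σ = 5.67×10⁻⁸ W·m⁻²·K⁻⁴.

q ≈ 2540 W/m²

Each of the 2 gaps contributes resistance (2/ε − 1) = 2/0.44 − 1 = 3.545; total = 7.091.
q = σ(T₁⁴ − T₂⁴) / 7.091 = 5.67×10⁻⁸ × 3.18×10^11 / 7.091 = 2540 W/m².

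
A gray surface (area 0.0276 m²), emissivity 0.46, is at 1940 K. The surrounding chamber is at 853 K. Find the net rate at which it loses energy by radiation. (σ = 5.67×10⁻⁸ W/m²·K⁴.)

Q ≈ 9820 W

Q = εσA(T⁴ − T_s⁴). T⁴ − T_s⁴ = (1940)⁴ − (853)⁴ = 1.42×10^13 − 5.29×10^11 = 1.36×10^13 K⁴.
Q = 0.46 × 5.67×10⁻⁸ × 0.0276 × 1.36×10^13 = 9820 W.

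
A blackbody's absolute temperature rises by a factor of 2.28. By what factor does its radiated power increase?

P ∝ T⁴, so the power scales as (2.28)⁴ = 27.0.

factor ≈ 27.0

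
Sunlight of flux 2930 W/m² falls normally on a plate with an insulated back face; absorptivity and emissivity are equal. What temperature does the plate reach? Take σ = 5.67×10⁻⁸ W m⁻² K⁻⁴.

T ≈ 477 K

Absorbed flux αS = emitted flux εσT⁴ (one radiating face); with α = ε, T = (S/σ)^(1/4).
T = (2930 / 5.67×10⁻⁸)^(1/4) = (5.17×10^10)^(1/4).
T = 477 K.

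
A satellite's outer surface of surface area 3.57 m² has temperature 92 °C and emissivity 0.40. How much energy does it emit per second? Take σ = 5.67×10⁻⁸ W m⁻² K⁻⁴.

92 °C = 365 K.
P = εσAT⁴ = 0.40 × 5.67×10⁻⁸ × 3.57 × (365)⁴ = 0.40 × 5.67×10⁻⁸ × 3.57 × 1.77×10^10.
P = 1440 W.

P ≈ 1440 W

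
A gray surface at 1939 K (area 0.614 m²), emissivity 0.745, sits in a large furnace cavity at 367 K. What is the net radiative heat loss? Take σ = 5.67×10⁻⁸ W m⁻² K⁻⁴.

Q = εσA(T⁴ − T_s⁴). T⁴ − T_s⁴ = (1939)⁴ − (367)⁴ = 1.41×10^13 − 1.81×10^10 = 1.41×10^13 K⁴.
Q = 0.745 × 5.67×10⁻⁸ × 0.614 × 1.41×10^13 = 3.66×10^5 W.

Q ≈ 3.66×10^5 W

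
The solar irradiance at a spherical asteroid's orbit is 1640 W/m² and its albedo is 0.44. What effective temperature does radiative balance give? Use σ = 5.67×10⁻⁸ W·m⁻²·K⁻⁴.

Power absorbed = (1−a)S·πR²; power emitted = 4πR²σT⁴. Equating and cancelling πR²:
T = ((1−a)S / 4σ)^(1/4) = (918 / (4 × 5.67×10⁻⁸))^(1/4) = (4.05×10^9)^(1/4).
T = 252 K.

T ≈ 252 K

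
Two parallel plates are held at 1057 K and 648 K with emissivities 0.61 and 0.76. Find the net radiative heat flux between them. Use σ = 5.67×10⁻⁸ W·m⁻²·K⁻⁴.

q ≈ 31100 W/m²

For two large parallel gray plates, q = σ(T₁⁴ − T₂⁴) / (1/ε₁ + 1/ε₂ − 1).
1/ε₁ + 1/ε₂ − 1 = 1/0.61 + 1/0.76 − 1 = 1.955.
T₁⁴ − T₂⁴ = 1.25×10^12 − 1.76×10^11 = 1.07×10^12 K⁴.
q = 5.67×10⁻⁸ × 1.07×10^12 / 1.955 = 31100 W/m².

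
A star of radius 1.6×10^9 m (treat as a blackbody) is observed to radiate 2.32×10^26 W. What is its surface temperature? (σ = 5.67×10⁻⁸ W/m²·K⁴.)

T ≈ 3360 K

A = 4πr² = 4π × (1.6×10^9)² = 3.22×10^19 m².
From P = σAT⁴, T = (P / σA)^(1/4) = (2.32×10^26 / (5.67×10⁻⁸ × 3.22×10^19))^(1/4).
T = (1.27×10^14)^(1/4) = 3360 K.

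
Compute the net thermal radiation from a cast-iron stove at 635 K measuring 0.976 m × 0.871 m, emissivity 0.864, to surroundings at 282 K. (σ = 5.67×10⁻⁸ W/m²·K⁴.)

Q ≈ 6510 W

A = 0.976 × 0.871 = 0.850 m².
Q = εσA(T⁴ − T_s⁴). T⁴ − T_s⁴ = (635)⁴ − (282)⁴ = 1.63×10^11 − 6.32×10^9 = 1.56×10^11 K⁴.
Q = 0.864 × 5.67×10⁻⁸ × 0.850 × 1.56×10^11 = 6510 W.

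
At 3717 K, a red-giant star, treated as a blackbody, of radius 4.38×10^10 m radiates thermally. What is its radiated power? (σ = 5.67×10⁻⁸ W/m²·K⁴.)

A = 4πr² = 4π × (4.38×10^10)² = 2.41×10^22 m².
P = σAT⁴ = 5.67×10⁻⁸ × 2.41×10^22 × (3717)⁴ = 5.67×10⁻⁸ × 2.41×10^22 × 1.91×10^14.
P = 2.61×10^29 W.

P ≈ 2.61×10^29 W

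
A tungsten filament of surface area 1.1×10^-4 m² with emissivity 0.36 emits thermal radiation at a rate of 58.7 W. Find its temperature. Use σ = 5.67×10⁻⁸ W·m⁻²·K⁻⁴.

From P = εσAT⁴, T = (P / εσA)^(1/4) = (58.7 / (0.36 × 5.67×10⁻⁸ × 1.10×10^-4))^(1/4).
T = (2.61×10^13)^(1/4) = 2260 K.

T ≈ 2260 K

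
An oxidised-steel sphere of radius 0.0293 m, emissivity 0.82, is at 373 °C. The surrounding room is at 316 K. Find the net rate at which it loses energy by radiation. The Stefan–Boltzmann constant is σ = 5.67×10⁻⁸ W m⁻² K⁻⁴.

A = 4πr² = 4π × (0.0293)² = 0.0108 m².
Convert: 373 °C = 646 K.
Q = εσA(T⁴ − T_s⁴). T⁴ − T_s⁴ = (646)⁴ − (316)⁴ = 1.74×10^11 − 9.97×10^9 = 1.64×10^11 K⁴.
Q = 0.82 × 5.67×10⁻⁸ × 0.0108 × 1.64×10^11 = 82.4 W.

Q ≈ 82.4 W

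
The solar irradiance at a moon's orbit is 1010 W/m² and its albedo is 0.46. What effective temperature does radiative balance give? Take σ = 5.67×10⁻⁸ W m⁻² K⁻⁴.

Power absorbed = (1−a)S·πR²; power emitted = 4πR²σT⁴. Equating and cancelling πR²:
T = ((1−a)S / 4σ)^(1/4) = (545 / (4 × 5.67×10⁻⁸))^(1/4) = (2.40×10^9)^(1/4).
T = 221 K.

T ≈ 221 K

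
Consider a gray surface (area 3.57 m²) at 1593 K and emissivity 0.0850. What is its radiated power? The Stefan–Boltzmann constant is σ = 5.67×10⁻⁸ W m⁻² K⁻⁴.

P ≈ 1.11×10^5 W

P = εσAT⁴ = 0.0850 × 5.67×10⁻⁸ × 3.57 × (1593)⁴ = 0.0850 × 5.67×10⁻⁸ × 3.57 × 6.44×10^12.
P = 1.11×10^5 W.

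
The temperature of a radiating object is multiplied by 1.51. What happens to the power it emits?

P ∝ T⁴, so the power scales as (1.51)⁴ = 5.20.

factor ≈ 5.20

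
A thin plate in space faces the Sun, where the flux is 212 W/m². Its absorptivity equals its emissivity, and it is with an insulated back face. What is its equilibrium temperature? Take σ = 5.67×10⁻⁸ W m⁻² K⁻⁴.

T ≈ 247 K

Absorbed flux αS = emitted flux εσT⁴ (one radiating face); with α = ε, T = (S/σ)^(1/4).
T = (212 / 5.67×10⁻⁸)^(1/4) = (3.74×10^9)^(1/4).
T = 247 K.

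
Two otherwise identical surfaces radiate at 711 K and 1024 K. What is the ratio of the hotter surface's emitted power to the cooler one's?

P ∝ T⁴, so the ratio is (1024/711)⁴ = (1.440)⁴ = 4.30.

ratio ≈ 4.30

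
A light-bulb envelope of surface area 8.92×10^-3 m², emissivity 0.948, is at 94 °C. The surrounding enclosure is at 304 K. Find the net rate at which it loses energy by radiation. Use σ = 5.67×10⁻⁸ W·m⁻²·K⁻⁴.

Convert: 94 °C = 367 K.
Q = εσA(T⁴ − T_s⁴). T⁴ − T_s⁴ = (367)⁴ − (304)⁴ = 1.81×10^10 − 8.54×10^9 = 9.60×10^9 K⁴.
Q = 0.948 × 5.67×10⁻⁸ × 8.92×10^-3 × 9.60×10^9 = 4.60 W.

Q ≈ 4.60 W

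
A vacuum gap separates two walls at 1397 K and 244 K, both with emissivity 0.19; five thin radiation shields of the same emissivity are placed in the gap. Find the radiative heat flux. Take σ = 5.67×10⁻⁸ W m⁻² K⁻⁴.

Each of the 6 gaps contributes resistance (2/ε − 1) = 2/0.19 − 1 = 9.526; total = 57.16.
q = σ(T₁⁴ − T₂⁴) / 57.16 = 5.67×10⁻⁸ × 3.81×10^12 / 57.16 = 3770 W/m².

q ≈ 3770 W/m²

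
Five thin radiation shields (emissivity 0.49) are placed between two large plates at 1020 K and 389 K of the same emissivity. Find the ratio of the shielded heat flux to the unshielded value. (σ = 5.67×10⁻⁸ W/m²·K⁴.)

With N identical shields there are N+1 = 6 gaps in series, each with the same radiative resistance, so the flux falls to 1/(N+1) of its unshielded value.

ratio ≈ 0.167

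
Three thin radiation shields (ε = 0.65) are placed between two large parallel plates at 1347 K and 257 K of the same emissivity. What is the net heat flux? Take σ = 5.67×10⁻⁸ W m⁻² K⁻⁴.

q ≈ 22400 W/m²

Each of the 4 gaps contributes resistance (2/ε − 1) = 2/0.65 − 1 = 2.077; total = 8.308.
q = σ(T₁⁴ − T₂⁴) / 8.308 = 5.67×10⁻⁸ × 3.29×10^12 / 8.308 = 22400 W/m².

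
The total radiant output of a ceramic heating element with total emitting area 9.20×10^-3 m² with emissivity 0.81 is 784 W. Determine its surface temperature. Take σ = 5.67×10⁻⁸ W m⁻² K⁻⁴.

From P = εσAT⁴, T = (P / εσA)^(1/4) = (784 / (0.81 × 5.67×10⁻⁸ × 9.20×10^-3))^(1/4).
T = (1.86×10^12)^(1/4) = 1170 K.

T ≈ 1170 K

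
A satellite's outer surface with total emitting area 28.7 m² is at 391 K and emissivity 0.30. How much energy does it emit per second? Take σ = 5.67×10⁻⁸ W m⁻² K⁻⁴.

P = εσAT⁴ = 0.30 × 5.67×10⁻⁸ × 28.7 × (391)⁴ = 0.30 × 5.67×10⁻⁸ × 28.7 × 2.34×10^10.
P = 11400 W.

P ≈ 11400 W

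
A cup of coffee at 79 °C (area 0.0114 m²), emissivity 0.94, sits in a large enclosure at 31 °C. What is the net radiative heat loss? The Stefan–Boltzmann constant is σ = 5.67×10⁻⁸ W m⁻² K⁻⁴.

Convert: 79 °C = 352 K; 31 °C = 304 K.
Q = εσA(T⁴ − T_s⁴). T⁴ − T_s⁴ = (352)⁴ − (304)⁴ = 1.54×10^10 − 8.54×10^9 = 6.81×10^9 K⁴.
Q = 0.94 × 5.67×10⁻⁸ × 0.0114 × 6.81×10^9 = 4.14 W.

Q ≈ 4.14 W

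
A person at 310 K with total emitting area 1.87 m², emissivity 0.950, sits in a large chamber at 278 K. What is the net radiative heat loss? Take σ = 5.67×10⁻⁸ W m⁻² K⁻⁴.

Q ≈ 329 W

Q = εσA(T⁴ − T_s⁴). T⁴ − T_s⁴ = (310)⁴ − (278)⁴ = 9.24×10^9 − 5.97×10^9 = 3.26×10^9 K⁴.
Q = 0.950 × 5.67×10⁻⁸ × 1.87 × 3.26×10^9 = 329 W.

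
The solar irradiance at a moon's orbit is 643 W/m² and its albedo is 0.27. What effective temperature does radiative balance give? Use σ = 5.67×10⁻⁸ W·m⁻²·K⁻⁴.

T ≈ 213 K

Power absorbed = (1−a)S·πR²; power emitted = 4πR²σT⁴. Equating and cancelling πR²:
T = ((1−a)S / 4σ)^(1/4) = (469 / (4 × 5.67×10⁻⁸))^(1/4) = (2.07×10^9)^(1/4).
T = 213 K.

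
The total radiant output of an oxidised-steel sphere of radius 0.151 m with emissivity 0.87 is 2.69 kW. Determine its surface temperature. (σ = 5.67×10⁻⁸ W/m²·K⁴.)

A = 4πr² = 4π × (0.151)² = 0.287 m².
From P = εσAT⁴, T = (P / εσA)^(1/4) = (2690 / (0.87 × 5.67×10⁻⁸ × 0.287))^(1/4).
T = (1.90×10^11)^(1/4) = 660 K.

T ≈ 660 K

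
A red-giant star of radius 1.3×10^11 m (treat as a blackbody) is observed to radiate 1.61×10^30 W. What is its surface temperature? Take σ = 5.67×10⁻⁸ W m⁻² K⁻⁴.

A = 4πr² = 4π × (1.3×10^11)² = 2.12×10^23 m².
From P = σAT⁴, T = (P / σA)^(1/4) = (1.61×10^30 / (5.67×10⁻⁸ × 2.12×10^23))^(1/4).
T = (1.34×10^14)^(1/4) = 3400 K.

T ≈ 3400 K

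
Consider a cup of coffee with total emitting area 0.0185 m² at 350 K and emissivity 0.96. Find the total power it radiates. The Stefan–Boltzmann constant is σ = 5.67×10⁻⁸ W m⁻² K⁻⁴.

Stefan–Boltzmann: P = εσAT⁴ = 0.96 × 5.67×10⁻⁸ × 0.0185 × (350)⁴ = 0.96 × 5.67×10⁻⁸ × 0.0185 × 1.50×10^10.
P = 15.1 W.

P ≈ 15.1 W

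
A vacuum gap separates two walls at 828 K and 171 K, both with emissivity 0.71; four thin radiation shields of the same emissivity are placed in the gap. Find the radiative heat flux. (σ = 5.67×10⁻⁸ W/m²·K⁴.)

Each of the 5 gaps contributes resistance (2/ε − 1) = 2/0.71 − 1 = 1.817; total = 9.085.
q = σ(T₁⁴ − T₂⁴) / 9.085 = 5.67×10⁻⁸ × 4.69×10^11 / 9.085 = 2930 W/m².

q ≈ 2930 W/m²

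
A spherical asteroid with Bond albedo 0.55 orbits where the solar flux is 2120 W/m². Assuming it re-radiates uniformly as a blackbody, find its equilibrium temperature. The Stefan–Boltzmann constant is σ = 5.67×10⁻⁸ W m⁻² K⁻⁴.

T ≈ 255 K

Power absorbed = (1−a)S·πR²; power emitted = 4πR²σT⁴. Equating and cancelling πR²:
T = ((1−a)S / 4σ)^(1/4) = (954 / (4 × 5.67×10⁻⁸))^(1/4) = (4.21×10^9)^(1/4).
T = 255 K.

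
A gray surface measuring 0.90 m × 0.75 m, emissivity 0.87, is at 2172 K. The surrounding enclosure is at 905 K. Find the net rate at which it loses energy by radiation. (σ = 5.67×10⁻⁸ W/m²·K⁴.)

A = 0.90 × 0.75 = 0.675 m².
Q = εσA(T⁴ − T_s⁴). T⁴ − T_s⁴ = (2172)⁴ − (905)⁴ = 2.23×10^13 − 6.71×10^11 = 2.16×10^13 K⁴.
Q = 0.87 × 5.67×10⁻⁸ × 0.675 × 2.16×10^13 = 7.19×10^5 W.

Q ≈ 7.19×10^5 W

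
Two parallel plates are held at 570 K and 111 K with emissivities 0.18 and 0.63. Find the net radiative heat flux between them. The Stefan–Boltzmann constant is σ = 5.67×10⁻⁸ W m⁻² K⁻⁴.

q ≈ 973 W/m²

For two large parallel gray plates, q = σ(T₁⁴ − T₂⁴) / (1/ε₁ + 1/ε₂ − 1).
1/ε₁ + 1/ε₂ − 1 = 1/0.18 + 1/0.63 − 1 = 6.143.
T₁⁴ − T₂⁴ = 1.06×10^11 − 1.52×10^8 = 1.05×10^11 K⁴.
q = 5.67×10⁻⁸ × 1.05×10^11 / 6.143 = 973 W/m².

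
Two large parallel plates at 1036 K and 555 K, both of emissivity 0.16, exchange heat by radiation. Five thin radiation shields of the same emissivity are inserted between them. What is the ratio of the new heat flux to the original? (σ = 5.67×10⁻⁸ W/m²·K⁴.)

With N identical shields there are N+1 = 6 gaps in series, each with the same radiative resistance, so the flux falls to 1/(N+1) of its unshielded value.

ratio ≈ 0.167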